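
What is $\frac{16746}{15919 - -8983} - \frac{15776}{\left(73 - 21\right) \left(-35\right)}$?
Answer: $\frac{52916459}{5665205} \approx 9.3406$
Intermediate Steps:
$\frac{16746}{15919 - -8983} - \frac{15776}{\left(73 - 21\right) \left(-35\right)} = \frac{16746}{15919 + 8983} - \frac{15776}{52 \left(-35\right)} = \frac{16746}{24902} - \frac{15776}{-1820} = 16746 \cdot \frac{1}{24902} - - \frac{3944}{455} = \frac{8373}{12451} + \frac{3944}{455} = \frac{52916459}{5665205}$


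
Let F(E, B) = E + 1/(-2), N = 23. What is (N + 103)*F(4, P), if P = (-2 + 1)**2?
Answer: 441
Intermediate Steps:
P = 1 (P = (-1)**2 = 1)
F(E, B) = -1/2 + E (F(E, B) = E - 1/2 = -1/2 + E)
(N + 103)*F(4, P) = (23 + 103)*(-1/2 + 4) = 126*(7/2) = 441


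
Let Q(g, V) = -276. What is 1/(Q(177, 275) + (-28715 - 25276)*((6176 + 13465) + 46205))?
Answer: -1/3555091662 ≈ -2.8129e-10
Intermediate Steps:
1/(Q(177, 275) + (-28715 - 25276)*((6176 + 13465) + 46205)) = 1/(-276 + (-28715 - 25276)*((6176 + 13465) + 46205)) = 1/(-276 - 53991*(19641 + 46205)) = 1/(-276 - 53991*65846) = 1/(-276 - 3555091386) = 1/(-3555091662) = -1/3555091662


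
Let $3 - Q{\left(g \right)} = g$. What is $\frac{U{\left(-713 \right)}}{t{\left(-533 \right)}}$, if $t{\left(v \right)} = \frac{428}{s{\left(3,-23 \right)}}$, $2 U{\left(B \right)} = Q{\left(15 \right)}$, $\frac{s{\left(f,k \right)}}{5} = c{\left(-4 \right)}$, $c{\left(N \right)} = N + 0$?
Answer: $\frac{30}{107} \approx 0.28037$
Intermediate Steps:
$c{\left(N \right)} = N$
$s{\left(f,k \right)} = -20$ ($s{\left(f,k \right)} = 5 \left(-4\right) = -20$)
$Q{\left(g \right)} = 3 - g$
$U{\left(B \right)} = -6$ ($U{\left(B \right)} = \frac{3 - 15}{2} = \frac{1}{2} \left(-12\right) = -6$)
$t{\left(v \right)} = - \frac{107}{5}$ ($t{\left(v \right)} = \frac{428}{-20} = 428 \left(- \frac{1}{20}\right) = - \frac{107}{5}$)
$\frac{U{\left(-713 \right)}}{t{\left(-533 \right)}} = - \frac{6}{- \frac{107}{5}} = \left(-6\right) \left(- \frac{5}{107}\right) = \frac{30}{107}$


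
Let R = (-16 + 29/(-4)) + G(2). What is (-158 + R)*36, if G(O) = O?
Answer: -6453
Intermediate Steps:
R = -85/4 (R = (-16 + 29/(-4)) + 2 = (-16 + 29*(-¼)) + 2 = (-16 - 29/4) + 2 = -93/4 + 2 = -85/4 ≈ -21.250)
(-158 + R)*36 = (-158 - 85/4)*36 = -717/4*36 = -6453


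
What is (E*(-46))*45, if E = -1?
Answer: 2070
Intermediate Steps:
(E*(-46))*45 = -1*(-46)*45 = 46*45 = 2070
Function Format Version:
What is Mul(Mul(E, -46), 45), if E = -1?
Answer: 2070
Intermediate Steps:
Mul(Mul(E, -46), 45) = Mul(Mul(-1, -46), 45) = Mul(46, 45) = 2070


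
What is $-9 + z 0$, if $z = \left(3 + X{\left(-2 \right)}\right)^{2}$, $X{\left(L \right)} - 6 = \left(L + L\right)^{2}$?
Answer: $-9$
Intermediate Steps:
$X{\left(L \right)} = 6 + 4 L^{2}$ ($X{\left(L \right)} = 6 + \left(L + L\right)^{2} = 6 + \left(2 L\right)^{2} = 6 + 4 L^{2}$)
$z = 625$ ($z = \left(3 + \left(6 + 4 \left(-2\right)^{2}\right)\right)^{2} = \left(3 + \left(6 + 4 \cdot 4\right)\right)^{2} = \left(3 + \left(6 + 16\right)\right)^{2} = \left(3 + 22\right)^{2} = 25^{2} = 625$)
$-9 + z 0 = -9 + 625 \cdot 0 = -9 + 0 = -9$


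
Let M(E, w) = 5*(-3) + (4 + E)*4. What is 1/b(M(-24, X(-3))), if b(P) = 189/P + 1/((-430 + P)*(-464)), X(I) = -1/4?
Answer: -4628400/9208061 ≈ -0.50265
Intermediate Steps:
X(I) = -1/4 (X(I) = -1*1/4 = -1/4)
M(E, w) = 1 + 4*E (M(E, w) = -15 + (16 + 4*E) = 1 + 4*E)
b(P) = 189/P - 1/(464*(-430 + P)) (b(P) = 189/P - 1/464/(-430 + P) = 189/P - 1/(464*(-430 + P)))
1/b(M(-24, X(-3))) = 1/(5*(-7541856 + 17539*(1 + 4*(-24)))/(464*(1 + 4*(-24))*(-430 + (1 + 4*(-24))))) = 1/(5*(-7541856 + 17539*(1 - 96))/(464*(1 - 96)*(-430 + (1 - 96)))) = 1/((5/464)*(-7541856 + 17539*(-95))/(-95*(-430 - 95))) = 1/((5/464)*(-1/95)*(-7541856 - 1666205)/(-525)) = 1/((5/464)*(-1/95)*(-1/525)*(-9208061)) = 1/(-9208061/4628400) = -4628400/9208061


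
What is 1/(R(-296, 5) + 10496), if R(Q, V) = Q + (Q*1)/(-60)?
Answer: 15/153074 ≈ 9.7992e-5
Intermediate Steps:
R(Q, V) = 59*Q/60 (R(Q, V) = Q + Q*(-1/60) = Q - Q/60 = 59*Q/60)
1/(R(-296, 5) + 10496) = 1/((59/60)*(-296) + 10496) = 1/(-4366/15 + 10496) = 1/(153074/15) = 15/153074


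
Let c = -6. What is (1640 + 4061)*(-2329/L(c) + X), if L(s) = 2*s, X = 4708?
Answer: 335361325/12 ≈ 2.7947e+7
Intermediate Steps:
(1640 + 4061)*(-2329/L(c) + X) = (1640 + 4061)*(-2329/(2*(-6)) + 4708) = 5701*(-2329/(-12) + 4708) = 5701*(-2329*(-1/12) + 4708) = 5701*(2329/12 + 4708) = 5701*(58825/12) = 335361325/12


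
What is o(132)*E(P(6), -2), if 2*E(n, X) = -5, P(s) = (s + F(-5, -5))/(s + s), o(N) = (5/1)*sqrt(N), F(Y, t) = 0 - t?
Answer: -25*sqrt(33) ≈ -143.61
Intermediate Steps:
F(Y, t) = -t
o(N) = 5*sqrt(N) (o(N) = (5*1)*sqrt(N) = 5*sqrt(N))
P(s) = (5 + s)/(2*s) (P(s) = (s - 1*(-5))/(s + s) = (s + 5)/((2*s)) = (5 + s)*(1/(2*s)) = (5 + s)/(2*s))
E(n, X) = -5/2 (E(n, X) = (1/2)*(-5) = -5/2)
o(132)*E(P(6), -2) = (5*sqrt(132))*(-5/2) = (5*(2*sqrt(33)))*(-5/2) = (10*sqrt(33))*(-5/2) = -25*sqrt(33)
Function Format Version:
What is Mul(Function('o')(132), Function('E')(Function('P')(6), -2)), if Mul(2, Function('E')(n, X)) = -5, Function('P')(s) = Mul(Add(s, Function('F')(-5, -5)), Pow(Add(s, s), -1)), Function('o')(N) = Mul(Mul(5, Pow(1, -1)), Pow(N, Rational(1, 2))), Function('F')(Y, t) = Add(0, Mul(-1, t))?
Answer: Mul(-25, Pow(33, Rational(1, 2))) ≈ -143.61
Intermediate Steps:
Function('F')(Y, t) = Mul(-1, t)
Function('o')(N) = Mul(5, Pow(N, Rational(1, 2))) (Function('o')(N) = Mul(Mul(5, 1), Pow(N, Rational(1, 2))) = Mul(5, Pow(N, Rational(1, 2))))
Function('P')(s) = Mul(Rational(1, 2), Pow(s, -1), Add(5, s)) (Function('P')(s) = Mul(Add(s, Mul(-1, -5)), Pow(Add(s, s), -1)) = Mul(Add(s, 5), Pow(Mul(2, s), -1)) = Mul(Add(5, s), Mul(Rational(1, 2), Pow(s, -1))) = Mul(Rational(1, 2), Pow(s, -1), Add(5, s)))
Function('E')(n, X) = Rational(-5, 2) (Function('E')(n, X) = Mul(Rational(1, 2), -5) = Rational(-5, 2))
Mul(Function('o')(132), Function('E')(Function('P')(6), -2)) = Mul(Mul(5, Pow(132, Rational(1, 2))), Rational(-5, 2)) = Mul(Mul(5, Mul(2, Pow(33, Rational(1, 2)))), Rational(-5, 2)) = Mul(Mul(10, Pow(33, Rational(1, 2))), Rational(-5, 2)) = Mul(-25, Pow(33, Rational(1, 2)))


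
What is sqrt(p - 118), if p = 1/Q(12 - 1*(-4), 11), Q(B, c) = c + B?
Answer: 7*I*sqrt(195)/9 ≈ 10.861*I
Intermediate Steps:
Q(B, c) = B + c
p = 1/27 (p = 1/((12 - 1*(-4)) + 11) = 1/((12 + 4) + 11) = 1/(16 + 11) = 1/27 ≈ 0.037037)
sqrt(p - 118) = sqrt(1/27 - 118) = sqrt(-3185/27) = 7*I*sqrt(195)/9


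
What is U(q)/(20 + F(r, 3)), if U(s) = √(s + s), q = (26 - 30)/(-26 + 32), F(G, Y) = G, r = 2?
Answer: I*√3/33 ≈ 0.052486*I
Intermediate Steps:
q = -⅔ (q = -4/6 = -4*⅙ = -⅔ ≈ -0.66667)
U(s) = √2*√s (U(s) = √(2*s) = √2*√s)
U(q)/(20 + F(r, 3)) = (√2*√(-⅔))/(20 + 2) = (√2*(I*√6/3))/22 = (2*I*√3/3)*(1/22) = I*√3/33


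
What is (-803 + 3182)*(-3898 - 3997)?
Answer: -18782205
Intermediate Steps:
(-803 + 3182)*(-3898 - 3997) = 2379*(-7895) = -18782205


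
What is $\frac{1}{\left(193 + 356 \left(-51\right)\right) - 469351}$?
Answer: $- \frac{1}{487314} \approx -2.0521 \cdot 10^{-6}$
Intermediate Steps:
$\frac{1}{\left(193 + 356 \left(-51\right)\right) - 469351} = \frac{1}{\left(193 - 18156\right) - 469351} = \frac{1}{-17963 - 469351} = \frac{1}{-487314} = - \frac{1}{487314}$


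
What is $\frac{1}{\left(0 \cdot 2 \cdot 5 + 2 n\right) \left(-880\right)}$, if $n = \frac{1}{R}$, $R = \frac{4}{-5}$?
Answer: $\frac{1}{2200} \approx 0.00045455$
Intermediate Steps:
$R = - \frac{4}{5}$ ($R = 4 \left(- \frac{1}{5}\right) = - \frac{4}{5} \approx -0.8$)
$n = - \frac{5}{4}$ ($n = \frac{1}{- \frac{4}{5}} = - \frac{5}{4} \approx -1.25$)
$\frac{1}{\left(0 \cdot 2 \cdot 5 + 2 n\right) \left(-880\right)} = \frac{1}{\left(0 \cdot 2 \cdot 5 + 2 \left(- \frac{5}{4}\right)\right) \left(-880\right)} = \frac{1}{\left(0 \cdot 5 - \frac{5}{2}\right) \left(-880\right)} = \frac{1}{\left(0 - \frac{5}{2}\right) \left(-880\right)} = \frac{1}{\left(- \frac{5}{2}\right) \left(-880\right)} = \frac{1}{2200}$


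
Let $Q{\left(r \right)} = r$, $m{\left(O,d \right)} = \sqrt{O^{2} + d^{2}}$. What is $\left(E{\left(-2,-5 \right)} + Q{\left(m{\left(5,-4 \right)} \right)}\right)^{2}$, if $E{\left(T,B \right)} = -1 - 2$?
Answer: $\left(3 - \sqrt{41}\right)^{2} \approx 11.581$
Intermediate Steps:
$E{\left(T,B \right)} = -3$ ($E{\left(T,B \right)} = -1 - 2 = -3$)
$\left(E{\left(-2,-5 \right)} + Q{\left(m{\left(5,-4 \right)} \right)}\right)^{2} = \left(-3 + \sqrt{5^{2} + \left(-4\right)^{2}}\right)^{2} = \left(-3 + \sqrt{25 + 16}\right)^{2} = \left(-3 + \sqrt{41}\right)^{2}$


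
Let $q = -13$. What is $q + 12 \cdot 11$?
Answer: $119$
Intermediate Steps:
$q + 12 \cdot 11 = -13 + 12 \cdot 11 = -13 + 132 = 119$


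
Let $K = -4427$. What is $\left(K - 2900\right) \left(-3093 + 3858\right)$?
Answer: $-5605155$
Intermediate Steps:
$\left(K - 2900\right) \left(-3093 + 3858\right) = \left(-4427 - 2900\right) \left(-3093 + 3858\right) = \left(-7327\right) 765 = -5605155$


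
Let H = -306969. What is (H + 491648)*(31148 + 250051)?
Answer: 51931550121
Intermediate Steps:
(H + 491648)*(31148 + 250051) = (-306969 + 491648)*(31148 + 250051) = 184679*281199 = 51931550121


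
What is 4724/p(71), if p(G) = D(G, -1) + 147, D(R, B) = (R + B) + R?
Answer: 1181/72 ≈ 16.403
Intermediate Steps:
D(R, B) = B + 2*R (D(R, B) = (B + R) + R = B + 2*R)
p(G) = 146 + 2*G (p(G) = (-1 + 2*G) + 147 = 146 + 2*G)
4724/p(71) = 4724/(146 + 2*71) = 4724/(146 + 142) = 4724/288 = 4724*(1/288) = 1181/72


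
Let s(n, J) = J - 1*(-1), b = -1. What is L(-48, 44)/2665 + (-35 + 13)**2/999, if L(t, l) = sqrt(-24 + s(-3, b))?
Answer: 484/999 + 2*I*sqrt(6)/2665 ≈ 0.48448 + 0.0018383*I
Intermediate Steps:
s(n, J) = 1 + J (s(n, J) = J + 1 = 1 + J)
L(t, l) = 2*I*sqrt(6) (L(t, l) = sqrt(-24 + (1 - 1)) = sqrt(-24 + 0) = sqrt(-24) = 2*I*sqrt(6))
L(-48, 44)/2665 + (-35 + 13)**2/999 = (2*I*sqrt(6))/2665 + (-35 + 13)**2/999 = (2*I*sqrt(6))*(1/2665) + (-22)**2*(1/999) = 2*I*sqrt(6)/2665 + 484*(1/999) = 2*I*sqrt(6)/2665 + 484/999 = 484/999 + 2*I*sqrt(6)/2665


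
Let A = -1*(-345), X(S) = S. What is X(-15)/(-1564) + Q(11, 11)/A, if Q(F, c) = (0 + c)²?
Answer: 8453/23460 ≈ 0.36032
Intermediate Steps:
A = 345
Q(F, c) = c²
X(-15)/(-1564) + Q(11, 11)/A = -15/(-1564) + 11²/345 = -15*(-1/1564) + 121*(1/345) = 15/1564 + 121/345 = 8453/23460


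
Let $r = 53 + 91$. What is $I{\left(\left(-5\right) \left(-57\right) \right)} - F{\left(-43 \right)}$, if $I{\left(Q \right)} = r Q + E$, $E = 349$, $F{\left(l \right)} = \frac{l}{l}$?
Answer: $41388$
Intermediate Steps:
$F{\left(l \right)} = 1$
$r = 144$
$I{\left(Q \right)} = 349 + 144 Q$ ($I{\left(Q \right)} = 144 Q + 349 = 349 + 144 Q$)
$I{\left(\left(-5\right) \left(-57\right) \right)} - F{\left(-43 \right)} = \left(349 + 144 \left(\left(-5\right) \left(-57\right)\right)\right) - 1 = \left(349 + 144 \cdot 285\right) - 1 = \left(349 + 41040\right) - 1 = 41389 - 1 = 41388$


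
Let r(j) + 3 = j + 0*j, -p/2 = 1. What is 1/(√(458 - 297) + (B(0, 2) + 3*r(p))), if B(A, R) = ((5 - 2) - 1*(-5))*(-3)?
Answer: -39/1360 - √161/1360 ≈ -0.038006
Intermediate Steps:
p = -2 (p = -2*1 = -2)
r(j) = -3 + j (r(j) = -3 + (j + 0*j) = -3 + (j + 0) = -3 + j)
B(A, R) = -24 (B(A, R) = (3 + 5)*(-3) = 8*(-3) = -24)
1/(√(458 - 297) + (B(0, 2) + 3*r(p))) = 1/(√(458 - 297) + (-24 + 3*(-3 - 2))) = 1/(√161 + (-24 + 3*(-5))) = 1/(√161 + (-24 - 15)) = 1/(√161 - 39) = 1/(-39 + √161)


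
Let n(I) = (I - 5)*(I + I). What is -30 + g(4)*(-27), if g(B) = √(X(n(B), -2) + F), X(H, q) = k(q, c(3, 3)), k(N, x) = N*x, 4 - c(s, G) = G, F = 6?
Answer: -84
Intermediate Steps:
c(s, G) = 4 - G
n(I) = 2*I*(-5 + I) (n(I) = (-5 + I)*(2*I) = 2*I*(-5 + I))
X(H, q) = q (X(H, q) = q*(4 - 1*3) = q*(4 - 3) = q*1 = q)
g(B) = 2 (g(B) = √(-2 + 6) = √4 = 2)
-30 + g(4)*(-27) = -30 + 2*(-27) = -30 - 54 = -84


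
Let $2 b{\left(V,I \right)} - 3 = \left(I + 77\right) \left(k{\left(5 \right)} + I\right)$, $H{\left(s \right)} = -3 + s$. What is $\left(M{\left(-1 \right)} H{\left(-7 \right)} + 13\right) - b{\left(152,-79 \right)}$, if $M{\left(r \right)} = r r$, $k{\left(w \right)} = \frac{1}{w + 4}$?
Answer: $- \frac{1393}{18} \approx -77.389$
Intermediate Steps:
$k{\left(w \right)} = \frac{1}{4 + w}$
$b{\left(V,I \right)} = \frac{3}{2} + \frac{\left(77 + I\right) \left(\frac{1}{9} + I\right)}{2}$ ($b{\left(V,I \right)} = \frac{3}{2} + \frac{\left(I + 77\right) \left(\frac{1}{4 + 5} + I\right)}{2} = \frac{3}{2} + \frac{\left(77 + I\right) \left(\frac{1}{9} + I\right)}{2}$)
$M{\left(r \right)} = r^{2}$
$\left(M{\left(-1 \right)} H{\left(-7 \right)} + 13\right) - b{\left(152,-79 \right)} = \left(\left(-1\right)^{2} \left(-3 - 7\right) + 13\right) - \left(\frac{52}{9} + \frac{\left(-79\right)^{2}}{2} + \frac{347}{9} \left(-79\right)\right) = \left(1 \left(-10\right) + 13\right) - \left(\frac{52}{9} + \frac{1}{2} \cdot 6241 - \frac{27413}{9}\right) = \left(-10 + 13\right) - \left(\frac{52}{9} + \frac{6241}{2} - \frac{27413}{9}\right) = 3 - \frac{1447}{18} = - \frac{1393}{18}$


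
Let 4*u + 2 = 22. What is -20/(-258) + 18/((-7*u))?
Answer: -1972/4515 ≈ -0.43677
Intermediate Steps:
u = 5 (u = -½ + (¼)*22 = -½ + 11/2 = 5)
-20/(-258) + 18/((-7*u)) = -20/(-258) + 18/((-7*5)) = -20*(-1/258) + 18/(-35) = 10/129 + 18*(-1/35) = 10/129 - 18/35 = -1972/4515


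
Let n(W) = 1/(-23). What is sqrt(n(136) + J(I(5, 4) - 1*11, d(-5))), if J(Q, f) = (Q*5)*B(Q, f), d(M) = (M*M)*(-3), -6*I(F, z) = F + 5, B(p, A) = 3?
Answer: I*sqrt(100533)/23 ≈ 13.786*I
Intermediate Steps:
I(F, z) = -5/6 - F/6 (I(F, z) = -(F + 5)/6 = -(5 + F)/6 = -5/6 - F/6)
n(W) = -1/23
d(M) = -3*M**2 (d(M) = M**2*(-3) = -3*M**2)
J(Q, f) = 15*Q (J(Q, f) = (Q*5)*3 = (5*Q)*3 = 15*Q)
sqrt(n(136) + J(I(5, 4) - 1*11, d(-5))) = sqrt(-1/23 + 15*((-5/6 - 1/6*5) - 1*11)) = sqrt(-1/23 + 15*((-5/6 - 5/6) - 11)) = sqrt(-1/23 + 15*(-5/3 - 11)) = sqrt(-1/23 + 15*(-38/3)) = sqrt(-1/23 - 190) = sqrt(-4371/23) = I*sqrt(100533)/23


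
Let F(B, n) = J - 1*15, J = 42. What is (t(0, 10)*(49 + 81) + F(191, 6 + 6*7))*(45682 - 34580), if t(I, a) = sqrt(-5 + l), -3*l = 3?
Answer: 299754 + 1443260*I*sqrt(6) ≈ 2.9975e+5 + 3.5353e+6*I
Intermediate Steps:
l = -1 (l = -1/3*3 = -1)
t(I, a) = I*sqrt(6) (t(I, a) = sqrt(-5 - 1) = sqrt(-6) = I*sqrt(6))
F(B, n) = 27 (F(B, n) = 42 - 1*15 = 42 - 15 = 27)
(t(0, 10)*(49 + 81) + F(191, 6 + 6*7))*(45682 - 34580) = ((I*sqrt(6))*(49 + 81) + 27)*(45682 - 34580) = ((I*sqrt(6))*130 + 27)*11102 = (130*I*sqrt(6) + 27)*11102 = (27 + 130*I*sqrt(6))*11102 = 299754 + 1443260*I*sqrt(6)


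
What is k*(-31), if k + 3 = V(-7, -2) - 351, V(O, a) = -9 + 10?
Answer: 10943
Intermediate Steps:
V(O, a) = 1
k = -353 (k = -3 + (1 - 351) = -3 - 350 = -353)
k*(-31) = -353*(-31) = 10943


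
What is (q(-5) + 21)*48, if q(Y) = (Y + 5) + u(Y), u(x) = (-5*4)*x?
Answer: 5808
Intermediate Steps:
u(x) = -20*x
q(Y) = 5 - 19*Y (q(Y) = (Y + 5) - 20*Y = (5 + Y) - 20*Y = 5 - 19*Y)
(q(-5) + 21)*48 = ((5 - 19*(-5)) + 21)*48 = ((5 + 95) + 21)*48 = (100 + 21)*48 = 121*48 = 5808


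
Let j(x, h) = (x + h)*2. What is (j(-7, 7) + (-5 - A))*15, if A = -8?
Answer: 45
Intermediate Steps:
j(x, h) = 2*h + 2*x (j(x, h) = (h + x)*2 = 2*h + 2*x)
(j(-7, 7) + (-5 - A))*15 = ((2*7 + 2*(-7)) + (-5 - 1*(-8)))*15 = ((14 - 14) + (-5 + 8))*15 = (0 + 3)*15 = 3*15 = 45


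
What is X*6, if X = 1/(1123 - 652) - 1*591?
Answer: -556720/157 ≈ -3546.0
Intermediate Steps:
X = -278360/471 (X = 1/471 - 591 = -278360/471 ≈ -591.00)
X*6 = -278360/471*6 = -556720/157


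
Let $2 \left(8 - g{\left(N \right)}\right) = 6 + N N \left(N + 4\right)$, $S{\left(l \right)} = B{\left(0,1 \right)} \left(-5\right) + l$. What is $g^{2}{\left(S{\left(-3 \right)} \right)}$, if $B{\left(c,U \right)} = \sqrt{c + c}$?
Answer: $\frac{1}{4} \approx 0.25$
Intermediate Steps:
$B{\left(c,U \right)} = \sqrt{2} \sqrt{c}$ ($B{\left(c,U \right)} = \sqrt{2 c} = \sqrt{2} \sqrt{c}$)
$S{\left(l \right)} = l$ ($S{\left(l \right)} = \sqrt{2} \sqrt{0} \left(-5\right) + l = \sqrt{2} \cdot 0 \left(-5\right) + l = 0 \left(-5\right) + l = 0 + l = l$)
$g{\left(N \right)} = 5 - \frac{N^{2} \left(4 + N\right)}{2}$ ($g{\left(N \right)} = 8 - \frac{6 + N N \left(N + 4\right)}{2} = 8 - \frac{6 + N N \left(4 + N\right)}{2} = 8 - \frac{6 + N^{2} \left(4 + N\right)}{2} = 8 - \left(3 + \frac{N^{2} \left(4 + N\right)}{2}\right) = 5 - \frac{N^{2} \left(4 + N\right)}{2}$)
$g^{2}{\left(S{\left(-3 \right)} \right)} = \left(5 - 2 \left(-3\right)^{2} - \frac{\left(-3\right)^{3}}{2}\right)^{2} = \left(5 - 18 - - \frac{27}{2}\right)^{2} = \left(5 - 18 + \frac{27}{2}\right)^{2} = \left(\frac{1}{2}\right)^{2} = \frac{1}{4}$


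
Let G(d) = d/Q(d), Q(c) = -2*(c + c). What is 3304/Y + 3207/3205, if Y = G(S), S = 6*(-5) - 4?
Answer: -42354073/3205 ≈ -13215.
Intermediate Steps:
Q(c) = -4*c
S = -34 (S = -30 - 4 = -34)
G(d) = -¼ (G(d) = d/((-4*d)) = d*(-1/(4*d)) = -¼)
Y = -¼ ≈ -0.25000
3304/Y + 3207/3205 = 3304/(-¼) + 3207/3205 = 3304*(-4) + 3207*(1/3205) = -13216 + 3207/3205 = -42354073/3205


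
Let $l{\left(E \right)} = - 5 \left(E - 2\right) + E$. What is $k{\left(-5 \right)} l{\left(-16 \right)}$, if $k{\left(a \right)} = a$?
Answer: $-370$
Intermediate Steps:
$l{\left(E \right)} = 10 - 4 E$ ($l{\left(E \right)} = - 5 \left(-2 + E\right) + E = \left(10 - 5 E\right) + E = 10 - 4 E$)
$k{\left(-5 \right)} l{\left(-16 \right)} = - 5 \left(10 - -64\right) = - 5 \left(10 + 64\right) = \left(-5\right) 74 = -370$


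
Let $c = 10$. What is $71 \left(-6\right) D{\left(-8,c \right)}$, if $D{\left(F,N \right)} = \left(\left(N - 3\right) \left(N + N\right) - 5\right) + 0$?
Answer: $-57510$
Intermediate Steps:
$D{\left(F,N \right)} = -5 + 2 N \left(-3 + N\right)$ ($D{\left(F,N \right)} = \left(\left(-3 + N\right) 2 N - 5\right) + 0 = \left(2 N \left(-3 + N\right) - 5\right) + 0 = \left(-5 + 2 N \left(-3 + N\right)\right) + 0 = -5 + 2 N \left(-3 + N\right)$)
$71 \left(-6\right) D{\left(-8,c \right)} = 71 \left(-6\right) \left(-5 - 60 + 2 \cdot 10^{2}\right) = - 426 \left(-5 - 60 + 2 \cdot 100\right) = - 426 \left(-5 - 60 + 200\right) = \left(-426\right) 135 = -57510$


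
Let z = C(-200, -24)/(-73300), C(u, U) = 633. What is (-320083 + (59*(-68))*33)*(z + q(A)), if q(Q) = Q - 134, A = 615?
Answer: -15952901427493/73300 ≈ -2.1764e+8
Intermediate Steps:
q(Q) = -134 + Q
z = -633/73300 (z = 633/(-73300) = 633*(-1/73300) = -633/73300 ≈ -0.0086357)
(-320083 + (59*(-68))*33)*(z + q(A)) = (-320083 + (59*(-68))*33)*(-633/73300 + (-134 + 615)) = (-320083 - 4012*33)*(-633/73300 + 481) = (-320083 - 132396)*(35256667/73300) = -452479*35256667/73300 = -15952901427493/73300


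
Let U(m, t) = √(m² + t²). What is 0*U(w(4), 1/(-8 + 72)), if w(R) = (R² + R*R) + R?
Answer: 0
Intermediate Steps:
w(R) = R + 2*R² (w(R) = (R² + R²) + R = 2*R² + R = R + 2*R²)
0*U(w(4), 1/(-8 + 72)) = 0*√((4*(1 + 2*4))² + (1/(-8 + 72))²) = 0*√((4*(1 + 8))² + (1/64)²) = 0*√((4*9)² + (1/64)²) = 0*√(36² + 1/4096) = 0*√(1296 + 1/4096) = 0*√(5308417/4096) = 0*(√5308417/64) = 0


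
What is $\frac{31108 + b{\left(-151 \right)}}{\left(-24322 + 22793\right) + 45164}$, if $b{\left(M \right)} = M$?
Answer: $\frac{10319}{14545} \approx 0.70945$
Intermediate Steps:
$\frac{31108 + b{\left(-151 \right)}}{\left(-24322 + 22793\right) + 45164} = \frac{31108 - 151}{\left(-24322 + 22793\right) + 45164} = \frac{30957}{-1529 + 45164} = \frac{30957}{43635} = 30957 \cdot \frac{1}{43635} = \frac{10319}{14545}$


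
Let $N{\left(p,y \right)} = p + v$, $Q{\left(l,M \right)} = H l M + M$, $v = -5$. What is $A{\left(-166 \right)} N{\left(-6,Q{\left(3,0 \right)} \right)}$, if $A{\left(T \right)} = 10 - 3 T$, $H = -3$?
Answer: $-5588$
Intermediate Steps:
$Q{\left(l,M \right)} = M - 3 M l$ ($Q{\left(l,M \right)} = - 3 l M + M = - 3 M l + M = M - 3 M l$)
$N{\left(p,y \right)} = -5 + p$ ($N{\left(p,y \right)} = p - 5 = -5 + p$)
$A{\left(-166 \right)} N{\left(-6,Q{\left(3,0 \right)} \right)} = \left(10 - -498\right) \left(-5 - 6\right) = \left(10 + 498\right) \left(-11\right) = 508 \left(-11\right) = -5588$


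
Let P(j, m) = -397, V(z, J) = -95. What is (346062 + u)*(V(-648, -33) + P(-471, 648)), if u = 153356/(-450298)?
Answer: -38334394787520/225149 ≈ -1.7026e+8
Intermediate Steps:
u = -76678/225149 (u = 153356*(-1/450298) = -76678/225149 ≈ -0.34057)
(346062 + u)*(V(-648, -33) + P(-471, 648)) = (346062 - 76678/225149)*(-95 - 397) = (77915436560/225149)*(-492) = -38334394787520/225149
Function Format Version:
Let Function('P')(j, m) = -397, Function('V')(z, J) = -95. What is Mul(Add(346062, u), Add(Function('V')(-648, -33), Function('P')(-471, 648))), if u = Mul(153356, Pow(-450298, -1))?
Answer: Rational(-38334394787520, 225149) ≈ -1.7026e+8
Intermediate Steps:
u = Rational(-76678, 225149) (u = Mul(153356, Rational(-1, 450298)) = Rational(-76678, 225149) ≈ -0.34057)
Mul(Add(346062, u), Add(Function('V')(-648, -33), Function('P')(-471, 648))) = Mul(Add(346062, Rational(-76678, 225149)), Add(-95, -397)) = Mul(Rational(77915436560, 225149), -492) = Rational(-38334394787520, 225149)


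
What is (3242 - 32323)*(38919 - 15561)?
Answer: -679273998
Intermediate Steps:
(3242 - 32323)*(38919 - 15561) = -29081*23358 = -679273998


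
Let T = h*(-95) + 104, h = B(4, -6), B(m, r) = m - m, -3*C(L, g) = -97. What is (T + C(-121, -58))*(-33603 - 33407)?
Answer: -27407090/3 ≈ -9.1357e+6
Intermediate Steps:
C(L, g) = 97/3 (C(L, g) = -⅓*(-97) = 97/3)
B(m, r) = 0
h = 0
T = 104 (T = 0*(-95) + 104 = 0 + 104 = 104)
(T + C(-121, -58))*(-33603 - 33407) = (104 + 97/3)*(-33603 - 33407) = (409/3)*(-67010) = -27407090/3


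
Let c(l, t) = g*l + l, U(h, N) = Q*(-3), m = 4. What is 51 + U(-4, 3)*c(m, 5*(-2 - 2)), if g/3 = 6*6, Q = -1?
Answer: 1359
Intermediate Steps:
U(h, N) = 3 (U(h, N) = -1*(-3) = 3)
g = 108 (g = 3*(6*6) = 3*36 = 108)
c(l, t) = 109*l (c(l, t) = 108*l + l = 109*l)
51 + U(-4, 3)*c(m, 5*(-2 - 2)) = 51 + 3*(109*4) = 51 + 3*436 = 51 + 1308 = 1359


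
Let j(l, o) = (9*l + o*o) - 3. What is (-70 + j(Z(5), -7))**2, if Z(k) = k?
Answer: 441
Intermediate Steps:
j(l, o) = -3 + o**2 + 9*l (j(l, o) = (9*l + o**2) - 3 = (o**2 + 9*l) - 3 = -3 + o**2 + 9*l)
(-70 + j(Z(5), -7))**2 = (-70 + (-3 + (-7)**2 + 9*5))**2 = (-70 + (-3 + 49 + 45))**2 = (-70 + 91)**2 = 21**2 = 441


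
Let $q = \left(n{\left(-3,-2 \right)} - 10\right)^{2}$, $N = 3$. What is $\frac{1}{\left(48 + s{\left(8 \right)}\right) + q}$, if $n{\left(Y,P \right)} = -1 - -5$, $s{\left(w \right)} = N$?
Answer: $\frac{1}{87} \approx 0.011494$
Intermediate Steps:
$s{\left(w \right)} = 3$
$n{\left(Y,P \right)} = 4$ ($n{\left(Y,P \right)} = -1 + 5 = 4$)
$q = 36$ ($q = \left(4 - 10\right)^{2} = \left(-6\right)^{2} = 36$)
$\frac{1}{\left(48 + s{\left(8 \right)}\right) + q} = \frac{1}{\left(48 + 3\right) + 36} = \frac{1}{51 + 36} = \frac{1}{87}$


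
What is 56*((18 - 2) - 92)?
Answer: -4256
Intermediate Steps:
56*((18 - 2) - 92) = 56*(16 - 92) = 56*(-76) = -4256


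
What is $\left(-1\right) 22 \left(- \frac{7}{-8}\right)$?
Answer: $- \frac{77}{4} \approx -19.25$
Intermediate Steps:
$\left(-1\right) 22 \left(- \frac{7}{-8}\right) = - 22 \left(\left(-7\right) \left(- \frac{1}{8}\right)\right) = \left(-22\right) \frac{7}{8} = - \frac{77}{4}$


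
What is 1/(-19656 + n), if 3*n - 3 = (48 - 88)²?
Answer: -3/57365 ≈ -5.2297e-5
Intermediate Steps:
n = 1603/3 (n = 1 + (48 - 88)²/3 = 1 + (⅓)*(-40)² = 1 + (⅓)*1600 = 1 + 1600/3 = 1603/3 ≈ 534.33)
1/(-19656 + n) = 1/(-19656 + 1603/3) = 1/(-57365/3) = -3/57365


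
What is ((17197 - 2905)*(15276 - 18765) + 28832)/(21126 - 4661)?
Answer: -49835956/16465 ≈ -3026.8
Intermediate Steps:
((17197 - 2905)*(15276 - 18765) + 28832)/(21126 - 4661) = (14292*(-3489) + 28832)/16465 = (-49864788 + 28832)*(1/16465) = -49835956*1/16465 = -49835956/16465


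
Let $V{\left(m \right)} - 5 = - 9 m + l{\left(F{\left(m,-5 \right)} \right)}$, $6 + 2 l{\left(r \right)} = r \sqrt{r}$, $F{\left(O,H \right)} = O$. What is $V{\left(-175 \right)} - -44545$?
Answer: $46122 - \frac{875 i \sqrt{7}}{2} \approx 46122.0 - 1157.5 i$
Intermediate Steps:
$l{\left(r \right)} = -3 + \frac{r^{\frac{3}{2}}}{2}$ ($l{\left(r \right)} = -3 + \frac{r \sqrt{r}}{2} = -3 + \frac{r^{\frac{3}{2}}}{2}$)
$V{\left(m \right)} = 2 + \frac{m^{\frac{3}{2}}}{2} - 9 m$ ($V{\left(m \right)} = 5 - \left(3 + 9 m - \frac{m^{\frac{3}{2}}}{2}\right) = 2 + \frac{m^{\frac{3}{2}}}{2} - 9 m$)
$V{\left(-175 \right)} - -44545 = \left(2 + \frac{\left(-175\right)^{\frac{3}{2}}}{2} - -1575\right) - -44545 = \left(2 + \frac{\left(-875\right) i \sqrt{7}}{2} + 1575\right) + 44545 = \left(2 - \frac{875 i \sqrt{7}}{2} + 1575\right) + 44545 = \left(1577 - \frac{875 i \sqrt{7}}{2}\right) + 44545 = 46122 - \frac{875 i \sqrt{7}}{2}$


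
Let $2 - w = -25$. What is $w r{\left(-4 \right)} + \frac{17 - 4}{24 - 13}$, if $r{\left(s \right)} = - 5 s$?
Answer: $\frac{5953}{11} \approx 541.18$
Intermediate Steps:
$w = 27$ ($w = 2 - -25 = 2 + 25 = 27$)
$w r{\left(-4 \right)} + \frac{17 - 4}{24 - 13} = 27 \left(\left(-5\right) \left(-4\right)\right) + \frac{17 - 4}{24 - 13} = 27 \cdot 20 + \frac{13}{11} = 540 + 13 \cdot \frac{1}{11} = 540 + \frac{13}{11} = \frac{5953}{11}$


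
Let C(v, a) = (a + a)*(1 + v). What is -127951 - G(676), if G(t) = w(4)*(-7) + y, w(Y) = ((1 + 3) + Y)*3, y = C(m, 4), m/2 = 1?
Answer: -127807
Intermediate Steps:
m = 2 (m = 2*1 = 2)
C(v, a) = 2*a*(1 + v) (C(v, a) = (2*a)*(1 + v) = 2*a*(1 + v))
y = 24 (y = 2*4*(1 + 2) = 2*4*3 = 24)
w(Y) = 12 + 3*Y (w(Y) = (4 + Y)*3 = 12 + 3*Y)
G(t) = -144 (G(t) = (12 + 3*4)*(-7) + 24 = (12 + 12)*(-7) + 24 = 24*(-7) + 24 = -168 + 24 = -144)
-127951 - G(676) = -127951 - 1*(-144) = -127951 + 144 = -127807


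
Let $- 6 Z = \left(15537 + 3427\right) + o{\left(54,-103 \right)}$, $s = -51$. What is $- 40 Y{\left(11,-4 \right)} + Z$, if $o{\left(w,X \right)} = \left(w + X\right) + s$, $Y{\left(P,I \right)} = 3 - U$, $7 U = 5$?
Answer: $- \frac{22648}{7} \approx -3235.4$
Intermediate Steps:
$U = \frac{5}{7}$ ($U = \frac{1}{7} \cdot 5 = \frac{5}{7} \approx 0.71429$)
$Y{\left(P,I \right)} = \frac{16}{7}$ ($Y{\left(P,I \right)} = 3 - \frac{5}{7} = \frac{16}{7}$)
$o{\left(w,X \right)} = -51 + X + w$ ($o{\left(w,X \right)} = \left(w + X\right) - 51 = \left(X + w\right) - 51 = -51 + X + w$)
$Z = -3144$ ($Z = - \frac{\left(15537 + 3427\right) - 100}{6} = - \frac{18964 - 100}{6} = \left(- \frac{1}{6}\right) 18864 = -3144$)
$- 40 Y{\left(11,-4 \right)} + Z = \left(-40\right) \frac{16}{7} - 3144 = - \frac{640}{7} - 3144 = - \frac{22648}{7}$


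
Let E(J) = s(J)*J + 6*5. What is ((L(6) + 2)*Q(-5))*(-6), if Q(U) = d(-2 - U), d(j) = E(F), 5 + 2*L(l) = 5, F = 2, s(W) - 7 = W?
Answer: -576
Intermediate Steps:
s(W) = 7 + W
L(l) = 0 (L(l) = -5/2 + (½)*5 = -5/2 + 5/2 = 0)
E(J) = 30 + J*(7 + J) (E(J) = (7 + J)*J + 6*5 = J*(7 + J) + 30 = 30 + J*(7 + J))
d(j) = 48 (d(j) = 30 + 2*(7 + 2) = 30 + 2*9 = 30 + 18 = 48)
Q(U) = 48
((L(6) + 2)*Q(-5))*(-6) = ((0 + 2)*48)*(-6) = (2*48)*(-6) = 96*(-6) = -576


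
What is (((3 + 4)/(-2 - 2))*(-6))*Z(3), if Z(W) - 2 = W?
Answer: 105/2 ≈ 52.500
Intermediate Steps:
Z(W) = 2 + W
(((3 + 4)/(-2 - 2))*(-6))*Z(3) = (((3 + 4)/(-2 - 2))*(-6))*(2 + 3) = ((7/(-4))*(-6))*5 = ((7*(-¼))*(-6))*5 = -7/4*(-6)*5 = (21/2)*5 = 105/2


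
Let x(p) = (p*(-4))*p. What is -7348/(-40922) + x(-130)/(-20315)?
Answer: 291560182/83133043 ≈ 3.5072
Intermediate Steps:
x(p) = -4*p² (x(p) = (-4*p)*p = -4*p²)
-7348/(-40922) + x(-130)/(-20315) = -7348/(-40922) - 4*(-130)²/(-20315) = -7348*(-1/40922) - 4*16900*(-1/20315) = 3674/20461 - 67600*(-1/20315) = 3674/20461 + 13520/4063 = 291560182/83133043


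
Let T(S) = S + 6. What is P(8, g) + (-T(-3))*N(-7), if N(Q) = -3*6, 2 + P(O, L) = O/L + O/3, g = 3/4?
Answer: 196/3 ≈ 65.333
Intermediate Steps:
T(S) = 6 + S
g = ¾ (g = 3*(¼) = ¾ ≈ 0.75000)
P(O, L) = -2 + O/3 + O/L (P(O, L) = -2 + (O/L + O/3) = -2 + (O/3 + O/L) = -2 + O/3 + O/L)
N(Q) = -18
P(8, g) + (-T(-3))*N(-7) = (-2 + (⅓)*8 + 8/(¾)) - (6 - 3)*(-18) = (-2 + 8/3 + 8*(4/3)) - 1*3*(-18) = (-2 + 8/3 + 32/3) - 3*(-18) = 34/3 + 54 = 196/3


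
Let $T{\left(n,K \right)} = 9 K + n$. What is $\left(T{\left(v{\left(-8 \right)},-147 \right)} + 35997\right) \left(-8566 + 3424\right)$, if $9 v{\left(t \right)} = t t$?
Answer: $- \frac{534990820}{3} \approx -1.7833 \cdot 10^{8}$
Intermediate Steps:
$v{\left(t \right)} = \frac{t^{2}}{9}$ ($v{\left(t \right)} = \frac{t t}{9} = \frac{t^{2}}{9}$)
$T{\left(n,K \right)} = n + 9 K$
$\left(T{\left(v{\left(-8 \right)},-147 \right)} + 35997\right) \left(-8566 + 3424\right) = \left(\left(\frac{\left(-8\right)^{2}}{9} + 9 \left(-147\right)\right) + 35997\right) \left(-8566 + 3424\right) = \left(\left(\frac{1}{9} \cdot 64 - 1323\right) + 35997\right) \left(-5142\right) = \left(\left(\frac{64}{9} - 1323\right) + 35997\right) \left(-5142\right) = \left(- \frac{11843}{9} + 35997\right) \left(-5142\right) = \frac{312130}{9} \left(-5142\right) = - \frac{534990820}{3}$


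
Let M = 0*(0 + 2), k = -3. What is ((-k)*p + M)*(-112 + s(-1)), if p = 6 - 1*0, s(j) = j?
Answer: -2034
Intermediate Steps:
M = 0 (M = 0*2 = 0)
p = 6 (p = 6 + 0 = 6)
((-k)*p + M)*(-112 + s(-1)) = (-1*(-3)*6 + 0)*(-112 - 1) = (3*6 + 0)*(-113) = (18 + 0)*(-113) = 18*(-113) = -2034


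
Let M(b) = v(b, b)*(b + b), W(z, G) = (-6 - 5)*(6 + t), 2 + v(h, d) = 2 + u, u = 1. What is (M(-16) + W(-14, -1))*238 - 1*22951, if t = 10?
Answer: -72455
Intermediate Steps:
v(h, d) = 1 (v(h, d) = -2 + (2 + 1) = -2 + 3 = 1)
W(z, G) = -176 (W(z, G) = (-6 - 5)*(6 + 10) = -11*16 = -176)
M(b) = 2*b (M(b) = 1*(b + b) = 1*(2*b) = 2*b)
(M(-16) + W(-14, -1))*238 - 1*22951 = (2*(-16) - 176)*238 - 1*22951 = (-32 - 176)*238 - 22951 = -208*238 - 22951 = -49504 - 22951 = -72455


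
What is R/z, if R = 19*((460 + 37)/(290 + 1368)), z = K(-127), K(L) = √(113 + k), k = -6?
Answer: 9443*√107/177406 ≈ 0.55060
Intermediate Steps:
K(L) = √107 (K(L) = √(113 - 6) = √107)
z = √107 ≈ 10.344
R = 9443/1658 (R = 19*(497/1658) = 9443/1658 ≈ 5.6954)
R/z = 9443/(1658*(√107)) = 9443*(√107/107)/1658 = 9443*√107/177406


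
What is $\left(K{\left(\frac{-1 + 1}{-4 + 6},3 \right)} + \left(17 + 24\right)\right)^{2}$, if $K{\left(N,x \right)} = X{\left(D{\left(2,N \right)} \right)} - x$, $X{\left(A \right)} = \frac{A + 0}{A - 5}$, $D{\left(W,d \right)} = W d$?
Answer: $1444$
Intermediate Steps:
$X{\left(A \right)} = \frac{A}{-5 + A}$
$K{\left(N,x \right)} = - x + \frac{2 N}{-5 + 2 N}$ ($K{\left(N,x \right)} = \frac{2 N}{-5 + 2 N} - x = - x + \frac{2 N}{-5 + 2 N}$)
$\left(K{\left(\frac{-1 + 1}{-4 + 6},3 \right)} + \left(17 + 24\right)\right)^{2} = \left(\frac{2 \frac{-1 + 1}{-4 + 6} - 3 \left(-5 + 2 \frac{-1 + 1}{-4 + 6}\right)}{-5 + 2 \frac{-1 + 1}{-4 + 6}} + \left(17 + 24\right)\right)^{2} = \left(\frac{2 \cdot \frac{0}{2} - 3 \left(-5 + 2 \cdot \frac{0}{2}\right)}{-5 + 2 \cdot \frac{0}{2}} + 41\right)^{2} = \left(\frac{2 \cdot 0 \cdot \frac{1}{2} - 3 \left(-5 + 2 \cdot 0 \cdot \frac{1}{2}\right)}{-5 + 2 \cdot 0 \cdot \frac{1}{2}} + 41\right)^{2} = \left(\frac{2 \cdot 0 - 3 \left(-5 + 2 \cdot 0\right)}{-5 + 2 \cdot 0} + 41\right)^{2} = \left(\frac{0 - 3 \left(-5 + 0\right)}{-5 + 0} + 41\right)^{2} = \left(\frac{0 - 3 \left(-5\right)}{-5} + 41\right)^{2} = \left(- \frac{0 + 15}{5} + 41\right)^{2} = \left(\left(- \frac{1}{5}\right) 15 + 41\right)^{2} = \left(-3 + 41\right)^{2} = 38^{2} = 1444$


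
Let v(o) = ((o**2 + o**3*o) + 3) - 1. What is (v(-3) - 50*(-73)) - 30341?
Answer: -26599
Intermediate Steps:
v(o) = 2 + o**2 + o**4 (v(o) = ((o**2 + o**4) + 3) - 1 = (3 + o**2 + o**4) - 1 = 2 + o**2 + o**4)
(v(-3) - 50*(-73)) - 30341 = ((2 + (-3)**2 + (-3)**4) - 50*(-73)) - 30341 = ((2 + 9 + 81) + 3650) - 30341 = (92 + 3650) - 30341 = 3742 - 30341 = -26599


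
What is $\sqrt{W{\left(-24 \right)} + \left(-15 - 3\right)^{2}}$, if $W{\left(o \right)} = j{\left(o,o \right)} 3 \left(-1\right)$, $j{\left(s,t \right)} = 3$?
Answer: $3 \sqrt{35} \approx 17.748$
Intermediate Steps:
$W{\left(o \right)} = -9$ ($W{\left(o \right)} = 3 \cdot 3 \left(-1\right) = 9 \left(-1\right) = -9$)
$\sqrt{W{\left(-24 \right)} + \left(-15 - 3\right)^{2}} = \sqrt{-9 + \left(-15 - 3\right)^{2}} = \sqrt{-9 + \left(-18\right)^{2}} = \sqrt{-9 + 324} = \sqrt{315} = 3 \sqrt{35}$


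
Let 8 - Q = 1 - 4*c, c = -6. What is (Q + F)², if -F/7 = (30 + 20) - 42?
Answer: 5329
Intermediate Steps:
F = -56 (F = -7*((30 + 20) - 42) = -7*(50 - 42) = -7*8 = -56)
Q = -17 (Q = 8 - (1 - 4*(-6)) = 8 - (1 + 24) = 8 - 1*25 = 8 - 25 = -17)
(Q + F)² = (-17 - 56)² = (-73)² = 5329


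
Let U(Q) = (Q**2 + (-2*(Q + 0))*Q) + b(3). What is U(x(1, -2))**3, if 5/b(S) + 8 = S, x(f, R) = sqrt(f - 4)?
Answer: 8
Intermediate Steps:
x(f, R) = sqrt(-4 + f)
b(S) = 5/(-8 + S)
U(Q) = -1 - Q**2 (U(Q) = (Q**2 + (-2*(Q + 0))*Q) + 5/(-8 + 3) = (Q**2 + (-2*Q)*Q) + 5/(-5) = (Q**2 - 2*Q**2) + 5*(-1/5) = -Q**2 - 1 = -1 - Q**2)
U(x(1, -2))**3 = (-1 - (sqrt(-4 + 1))**2)**3 = (-1 - (sqrt(-3))**2)**3 = (-1 - (I*sqrt(3))**2)**3 = (-1 - 1*(-3))**3 = (-1 + 3)**3 = 2**3 = 8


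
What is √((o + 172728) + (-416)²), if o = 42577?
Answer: √388361 ≈ 623.19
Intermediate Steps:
√((o + 172728) + (-416)²) = √((42577 + 172728) + (-416)²) = √(215305 + 173056) = √388361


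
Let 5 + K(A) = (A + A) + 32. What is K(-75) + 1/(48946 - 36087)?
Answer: -1581656/12859 ≈ -123.00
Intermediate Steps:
K(A) = 27 + 2*A (K(A) = -5 + ((A + A) + 32) = -5 + (2*A + 32) = -5 + (32 + 2*A) = 27 + 2*A)
K(-75) + 1/(48946 - 36087) = (27 + 2*(-75)) + 1/(48946 - 36087) = (27 - 150) + 1/12859 = -123 + 1/12859 = -1581656/12859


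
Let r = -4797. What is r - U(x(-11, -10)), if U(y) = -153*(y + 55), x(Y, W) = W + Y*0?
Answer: 2088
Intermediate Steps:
x(Y, W) = W (x(Y, W) = W + 0 = W)
U(y) = -8415 - 153*y (U(y) = -153*(55 + y) = -8415 - 153*y)
r - U(x(-11, -10)) = -4797 - (-8415 - 153*(-10)) = -4797 - (-8415 + 1530) = -4797 - 1*(-6885) = -4797 + 6885 = 2088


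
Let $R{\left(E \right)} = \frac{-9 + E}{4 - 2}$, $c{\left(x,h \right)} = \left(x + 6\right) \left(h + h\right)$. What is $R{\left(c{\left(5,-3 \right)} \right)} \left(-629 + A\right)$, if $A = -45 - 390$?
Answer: $39900$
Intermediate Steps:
$c{\left(x,h \right)} = 2 h \left(6 + x\right)$ ($c{\left(x,h \right)} = \left(6 + x\right) 2 h = 2 h \left(6 + x\right)$)
$R{\left(E \right)} = - \frac{9}{2} + \frac{E}{2}$ ($R{\left(E \right)} = \frac{-9 + E}{2} = \left(-9 + E\right) \frac{1}{2} = - \frac{9}{2} + \frac{E}{2}$)
$A = -435$ ($A = -45 - 390 = -435$)
$R{\left(c{\left(5,-3 \right)} \right)} \left(-629 + A\right) = \left(- \frac{9}{2} + \frac{2 \left(-3\right) \left(6 + 5\right)}{2}\right) \left(-629 - 435\right) = \left(- \frac{9}{2} + \frac{2 \left(-3\right) 11}{2}\right) \left(-1064\right) = \left(- \frac{9}{2} + \frac{1}{2} \left(-66\right)\right) \left(-1064\right) = \left(- \frac{9}{2} - 33\right) \left(-1064\right) = \left(- \frac{75}{2}\right) \left(-1064\right) = 39900$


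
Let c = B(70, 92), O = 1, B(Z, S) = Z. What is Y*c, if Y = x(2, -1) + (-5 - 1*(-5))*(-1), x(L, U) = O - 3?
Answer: -140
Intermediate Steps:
c = 70
x(L, U) = -2 (x(L, U) = 1 - 3 = -2)
Y = -2 (Y = -2 + (-5 - 1*(-5))*(-1) = -2 + (-5 + 5)*(-1) = -2 + 0*(-1) = -2 + 0 = -2)
Y*c = -2*70 = -140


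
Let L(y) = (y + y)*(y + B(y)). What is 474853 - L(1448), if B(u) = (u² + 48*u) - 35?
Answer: -6276955563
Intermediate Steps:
B(u) = -35 + u² + 48*u
L(y) = 2*y*(-35 + y² + 49*y) (L(y) = (y + y)*(y + (-35 + y² + 48*y)) = (2*y)*(-35 + y² + 49*y) = 2*y*(-35 + y² + 49*y))
474853 - L(1448) = 474853 - 2*1448*(-35 + 1448² + 49*1448) = 474853 - 2*1448*(-35 + 2096704 + 70952) = 474853 - 2*1448*2167621 = 474853 - 1*6277430416 = 474853 - 6277430416 = -6276955563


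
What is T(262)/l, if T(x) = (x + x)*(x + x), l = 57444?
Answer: 68644/14361 ≈ 4.7799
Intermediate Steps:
T(x) = 4*x² (T(x) = (2*x)*(2*x) = 4*x²)
T(262)/l = (4*262²)/57444 = (4*68644)*(1/57444) = 274576*(1/57444) = 68644/14361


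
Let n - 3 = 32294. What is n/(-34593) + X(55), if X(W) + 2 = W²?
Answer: 104542342/34593 ≈ 3022.1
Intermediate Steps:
n = 32297 (n = 3 + 32294 = 32297)
X(W) = -2 + W²
n/(-34593) + X(55) = 32297/(-34593) + (-2 + 55²) = 32297*(-1/34593) + (-2 + 3025) = -32297/34593 + 3023 = 104542342/34593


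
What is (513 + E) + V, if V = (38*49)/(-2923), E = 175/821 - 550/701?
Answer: 860960242252/1682247883 ≈ 511.79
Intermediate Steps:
E = -328875/575521 (E = 175*(1/821) - 550*1/701 = 175/821 - 550/701 = -328875/575521 ≈ -0.57144)
V = -1862/2923 (V = 1862*(-1/2923) = -1862/2923 ≈ -0.63702)
(513 + E) + V = (513 - 328875/575521) - 1862/2923 = 294913398/575521 - 1862/2923 = 860960242252/1682247883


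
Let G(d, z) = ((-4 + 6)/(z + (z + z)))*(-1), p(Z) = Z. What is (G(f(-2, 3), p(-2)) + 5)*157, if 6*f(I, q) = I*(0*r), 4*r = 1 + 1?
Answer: 2512/3 ≈ 837.33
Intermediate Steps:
r = ½ (r = (1 + 1)/4 = (¼)*2 = ½ ≈ 0.50000)
f(I, q) = 0 (f(I, q) = (I*(0*(½)))/6 = (I*0)/6 = (⅙)*0 = 0)
G(d, z) = -2/(3*z) (G(d, z) = (2/(z + 2*z))*(-1) = (2/((3*z)))*(-1) = (2*(1/(3*z)))*(-1) = (2/(3*z))*(-1) = -2/(3*z))
(G(f(-2, 3), p(-2)) + 5)*157 = (-⅔/(-2) + 5)*157 = (-⅔*(-½) + 5)*157 = (⅓ + 5)*157 = (16/3)*157 = 2512/3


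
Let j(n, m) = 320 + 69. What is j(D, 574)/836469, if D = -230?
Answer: 389/836469 ≈ 0.00046505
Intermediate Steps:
j(n, m) = 389
j(D, 574)/836469 = 389/836469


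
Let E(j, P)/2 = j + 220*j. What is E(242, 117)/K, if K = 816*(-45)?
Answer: -1573/540 ≈ -2.9130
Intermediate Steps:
E(j, P) = 442*j (E(j, P) = 2*(j + 220*j) = 2*(221*j) = 442*j)
K = -36720
E(242, 117)/K = (442*242)/(-36720) = 106964*(-1/36720) = -1573/540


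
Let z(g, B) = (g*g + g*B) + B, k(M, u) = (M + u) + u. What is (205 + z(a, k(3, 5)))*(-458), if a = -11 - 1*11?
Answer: -190528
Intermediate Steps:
a = -22 (a = -11 - 11 = -22)
k(M, u) = M + 2*u
z(g, B) = B + g² + B*g (z(g, B) = (g² + B*g) + B = B + g² + B*g)
(205 + z(a, k(3, 5)))*(-458) = (205 + ((3 + 2*5) + (-22)² + (3 + 2*5)*(-22)))*(-458) = (205 + ((3 + 10) + 484 + (3 + 10)*(-22)))*(-458) = (205 + (13 + 484 + 13*(-22)))*(-458) = (205 + (13 + 484 - 286))*(-458) = (205 + 211)*(-458) = 416*(-458) = -190528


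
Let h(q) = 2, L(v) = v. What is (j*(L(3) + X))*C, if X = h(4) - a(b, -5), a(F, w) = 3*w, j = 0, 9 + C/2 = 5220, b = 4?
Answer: 0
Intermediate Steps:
C = 10422 (C = -18 + 2*5220 = -18 + 10440 = 10422)
X = 17 (X = 2 - 3*(-5) = 2 - 1*(-15) = 2 + 15 = 17)
(j*(L(3) + X))*C = (0*(3 + 17))*10422 = (0*20)*10422 = 0*10422 = 0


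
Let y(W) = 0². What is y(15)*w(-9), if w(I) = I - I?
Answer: 0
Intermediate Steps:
w(I) = 0
y(W) = 0
y(15)*w(-9) = 0*0 = 0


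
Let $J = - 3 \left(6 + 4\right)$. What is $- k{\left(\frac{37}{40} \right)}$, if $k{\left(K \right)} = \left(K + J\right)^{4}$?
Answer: $- \frac{1829442899761}{2560000} \approx -7.1463 \cdot 10^{5}$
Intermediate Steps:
$J = -30$ ($J = \left(-3\right) 10 = -30$)
$k{\left(K \right)} = \left(-30 + K\right)^{4}$ ($k{\left(K \right)} = \left(K - 30\right)^{4} = \left(-30 + K\right)^{4}$)
$- k{\left(\frac{37}{40} \right)} = - \left(-30 + \frac{37}{40}\right)^{4} = - \left(- \frac{1163}{40}\right)^{4} = \left(-1\right) \frac{1829442899761}{2560000} = - \frac{1829442899761}{2560000}$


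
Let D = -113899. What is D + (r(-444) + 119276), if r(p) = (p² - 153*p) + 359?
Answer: 270804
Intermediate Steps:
r(p) = 359 + p² - 153*p
D + (r(-444) + 119276) = -113899 + ((359 + (-444)² - 153*(-444)) + 119276) = -113899 + ((359 + 197136 + 67932) + 119276) = -113899 + (265427 + 119276) = -113899 + 384703 = 270804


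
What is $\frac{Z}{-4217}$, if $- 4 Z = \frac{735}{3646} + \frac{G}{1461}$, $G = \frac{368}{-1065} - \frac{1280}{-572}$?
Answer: $\frac{164590391021}{13684096174680360} \approx 1.2028 \cdot 10^{-5}$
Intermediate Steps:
$G = \frac{288176}{152295}$ ($G = 368 \left(- \frac{1}{1065}\right) - - \frac{320}{143} = - \frac{368}{1065} + \frac{320}{143} = \frac{288176}{152295} \approx 1.8922$)
$Z = - \frac{164590391021}{3244983679080}$ ($Z = - \frac{\frac{735}{3646} + \frac{288176}{152295 \cdot 1461}}{4} = - \frac{735 \cdot \frac{1}{3646} + \frac{288176}{152295} \cdot \frac{1}{1461}}{4} = - \frac{\frac{735}{3646} + \frac{288176}{222502995}}{4} = \left(- \frac{1}{4}\right) \frac{164590391021}{811245919770} = - \frac{164590391021}{3244983679080} \approx -0.050721$)
$\frac{Z}{-4217} = - \frac{164590391021}{3244983679080 \left(-4217\right)} = \left(- \frac{164590391021}{3244983679080}\right) \left(- \frac{1}{4217}\right) = \frac{164590391021}{13684096174680360}$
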